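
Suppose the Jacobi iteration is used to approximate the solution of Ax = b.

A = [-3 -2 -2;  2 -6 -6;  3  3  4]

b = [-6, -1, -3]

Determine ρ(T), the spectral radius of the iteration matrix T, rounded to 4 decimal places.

Split A = D + L + U, D = diag(-3, -6, 4).
Jacobi T = -D⁻¹(L+U): T[2,0] = -(3)/(4) = -0.7500; T[2,2] = 0.
  T[0,:] = [+0.0000, -0.6667, -0.6667]
  T[1,:] = [+0.3333, +0.0000, -1.0000]
  T[2,:] = [-0.7500, -0.7500, +0.0000]
eigenvalue magnitudes: 1.1481, 0.7720, 0.3761.
spectral radius ρ = 1.1481; 1.1481 > 1, so it fails to converge.

1.1481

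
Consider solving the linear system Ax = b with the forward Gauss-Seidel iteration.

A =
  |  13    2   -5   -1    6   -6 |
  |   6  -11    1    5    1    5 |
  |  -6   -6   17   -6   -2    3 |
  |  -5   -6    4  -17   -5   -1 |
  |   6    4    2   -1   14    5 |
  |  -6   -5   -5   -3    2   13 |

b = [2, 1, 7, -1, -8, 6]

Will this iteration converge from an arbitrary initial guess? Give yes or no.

A = D + L + U where D = diag(13, -11, 17, -17, 14, 13).
Gauss-Seidel: T = -(D+L)⁻¹U, row 0 first, T[0,1] = -(2)/(13) = -0.1538; later rows by forward substitution.
  T[0,:] = [+0.0000  -0.1538  +0.3846  +0.0769  -0.4615  +0.4615]
  T[1,:] = [+0.0000  -0.0839  +0.3007  +0.4965  -0.1608  +0.7063]
  T[2,:] = [+0.0000  -0.0839  +0.2419  +0.5553  -0.1020  +0.2357]
  T[3,:] = [+0.0000  +0.0551  -0.1623  -0.0672  -0.1256  -0.3884]
  T[4,:] = [+0.0000  +0.1058  -0.2969  -0.2590  +0.2494  -0.8182]
  T[5,:] = [+0.0000  -0.1391  +0.3944  +0.4644  -0.3815  +0.6116]
moduli |λ_i(T)| = 0.8968, 0.2844, 0.2844, 0.1117, 0.0295, 0.0000.
ρ(T) = max|λ| = 0.8968; 0.8968 < 1: convergent.

yes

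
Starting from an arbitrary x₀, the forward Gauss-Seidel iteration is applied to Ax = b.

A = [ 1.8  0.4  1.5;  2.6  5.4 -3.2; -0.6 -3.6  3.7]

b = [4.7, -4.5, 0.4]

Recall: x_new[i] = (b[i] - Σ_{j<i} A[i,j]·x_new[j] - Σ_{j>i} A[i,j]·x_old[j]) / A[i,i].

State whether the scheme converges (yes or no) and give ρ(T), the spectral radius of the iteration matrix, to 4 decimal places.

Write A = D+L+U with D = diag(1.8, 5.4, 3.7).
T_GS = -(D+L)⁻¹U: row 0 first, T[0,1] = -(0.4)/(1.8) = -0.2222; later rows by forward substitution.
  T[0,:] = [+0.0000  -0.2222  -0.8333]
  T[1,:] = [+0.0000  +0.1070  +0.9938]
  T[2,:] = [+0.0000  +0.0681  +0.8318]
eigenvalue magnitudes: 0.9155, 0.0233, 0.0000.
ρ = 0.9155; 0.9155 < 1 ⇒ converges.

yes, ρ = 0.9155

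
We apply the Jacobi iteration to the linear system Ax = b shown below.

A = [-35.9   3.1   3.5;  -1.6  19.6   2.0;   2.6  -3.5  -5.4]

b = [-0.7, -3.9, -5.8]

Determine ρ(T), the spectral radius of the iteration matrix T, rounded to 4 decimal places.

Split A = D + L + U, D = diag(-35.9, 19.6, -5.4).
Jacobi: T = -D⁻¹(L+U), T[0,2] = -(3.5)/(-35.9) = +0.0975; T[0,0] = 0.
  T[0,:] = [+0.0000 +0.0864 +0.0975]
  T[1,:] = [+0.0816 +0.0000 -0.1020]
  T[2,:] = [+0.4815 -0.6481 +0.0000]
eigenvalue magnitudes: 0.3806, 0.2975, 0.0830.
spectral radius ρ = 0.3806; 0.3806 < 1: convergent.

0.3806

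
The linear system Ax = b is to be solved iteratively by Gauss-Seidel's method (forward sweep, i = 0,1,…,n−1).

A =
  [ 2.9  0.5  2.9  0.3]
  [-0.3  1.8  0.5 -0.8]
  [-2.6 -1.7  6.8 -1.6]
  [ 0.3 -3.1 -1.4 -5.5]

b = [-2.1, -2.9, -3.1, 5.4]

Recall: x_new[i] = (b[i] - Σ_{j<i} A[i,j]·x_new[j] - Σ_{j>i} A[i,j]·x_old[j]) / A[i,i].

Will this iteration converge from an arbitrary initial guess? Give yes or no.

A = D + L + U where D = diag(2.9, 1.8, 6.8, -5.5).
T_GS = -(D+L)⁻¹U: row 0 first, T[0,2] = -(2.9)/(2.9) = -1.0000; later rows by forward substitution.
  T[0,:] = [+0.0000  -0.1724  -1.0000  -0.1034]
  T[1,:] = [+0.0000  -0.0287  -0.4444  +0.4272]
  T[2,:] = [+0.0000  -0.0731  -0.4935  +0.3025]
  T[3,:] = [+0.0000  +0.0254  +0.3216  -0.3234]
eigenvalue magnitudes: 0.7910, 0.0664, 0.0117, 0.0000.
spectral radius ρ = 0.7910; 0.7910 < 1, so it converges for any x₀.

yes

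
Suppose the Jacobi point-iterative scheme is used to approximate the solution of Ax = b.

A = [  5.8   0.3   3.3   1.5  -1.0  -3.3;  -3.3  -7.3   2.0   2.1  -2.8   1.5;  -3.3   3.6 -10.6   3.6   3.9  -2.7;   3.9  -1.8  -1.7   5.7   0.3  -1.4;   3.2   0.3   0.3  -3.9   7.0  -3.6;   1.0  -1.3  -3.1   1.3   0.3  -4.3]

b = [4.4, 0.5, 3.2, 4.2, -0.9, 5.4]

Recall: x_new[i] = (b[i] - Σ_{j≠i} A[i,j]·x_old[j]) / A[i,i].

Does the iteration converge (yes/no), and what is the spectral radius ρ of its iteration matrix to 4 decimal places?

Write A = D+L+U with D = diag(5.8, -7.3, -10.6, 5.7, 7, -4.3).
T_J = -D⁻¹(L+U): T[1,5] = -(1.5)/(-7.3) = +0.2055; T[1,1] = 0.
  T[0,:] = [+0.0000, -0.0517, -0.5690, -0.2586, +0.1724, +0.5690]
  T[1,:] = [-0.4521, +0.0000, +0.2740, +0.2877, -0.3836, +0.2055]
  T[2,:] = [-0.3113, +0.3396, +0.0000, +0.3396, +0.3679, -0.2547]
  T[3,:] = [-0.6842, +0.3158, +0.2982, +0.0000, -0.0526, +0.2456]
  T[4,:] = [-0.4571, -0.0429, -0.0429, +0.5571, +0.0000, +0.5143]
  T[5,:] = [+0.2326, -0.3023, -0.7209, +0.3023, +0.0698, +0.0000]
moduli |λ_i(T)| = 1.1459, 0.7656, 0.5334, 0.4226, 0.4226, 0.0747.
ρ = 1.1459; 1.1459 > 1 ⇒ diverges.

no, ρ = 1.1459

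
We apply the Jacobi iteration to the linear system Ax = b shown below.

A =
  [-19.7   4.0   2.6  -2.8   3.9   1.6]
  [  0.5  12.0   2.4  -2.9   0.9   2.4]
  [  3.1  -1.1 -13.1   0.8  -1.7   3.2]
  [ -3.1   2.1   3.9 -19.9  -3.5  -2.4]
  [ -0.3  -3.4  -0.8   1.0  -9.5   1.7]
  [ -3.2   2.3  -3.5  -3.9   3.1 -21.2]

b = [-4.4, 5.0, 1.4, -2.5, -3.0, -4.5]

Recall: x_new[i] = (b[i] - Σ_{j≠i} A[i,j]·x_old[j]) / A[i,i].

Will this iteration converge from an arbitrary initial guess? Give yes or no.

yes

Split A = D + L + U, D = diag(-19.7, 12, -13.1, -19.9, -9.5, -21.2).
Jacobi: T = -D⁻¹(L+U), T[2,5] = -(3.2)/(-13.1) = +0.2443; T[2,2] = 0.
  T[0,:] = [+0.0000, +0.2030, +0.1320, -0.1421, +0.1980, +0.0812]
  T[1,:] = [-0.0417, +0.0000, -0.2000, +0.2417, -0.0750, -0.2000]
  T[2,:] = [+0.2366, -0.0840, +0.0000, +0.0611, -0.1298, +0.2443]
  T[3,:] = [-0.1558, +0.1055, +0.1960, +0.0000, -0.1759, -0.1206]
  T[4,:] = [-0.0316, -0.3579, -0.0842, +0.1053, +0.0000, +0.1789]
  T[5,:] = [-0.1509, +0.1085, -0.1651, -0.1840, +0.1462, +0.0000]
|λ(T)| sorted: 0.5089, 0.3552, 0.2992, 0.2992, 0.1564, 0.1564.
spectral radius ρ = 0.5089; 0.5089 < 1: convergent.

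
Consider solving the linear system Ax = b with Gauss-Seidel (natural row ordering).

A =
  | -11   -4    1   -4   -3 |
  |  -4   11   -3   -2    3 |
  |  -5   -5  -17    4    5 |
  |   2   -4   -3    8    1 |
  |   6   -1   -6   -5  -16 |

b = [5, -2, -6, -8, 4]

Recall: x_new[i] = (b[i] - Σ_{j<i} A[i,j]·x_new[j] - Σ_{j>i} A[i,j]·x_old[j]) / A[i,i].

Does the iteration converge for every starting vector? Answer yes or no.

Let D = diag(-11, 11, -17, 8, -16); L, U the strict triangles.
GS T = -(D+L)⁻¹U: row 0 first, T[0,2] = -(1)/(-11) = +0.0909; later rows by forward substitution.
  T[0,:] = [+0.0000 -0.3636 +0.0909 -0.3636 -0.2727]
  T[1,:] = [+0.0000 -0.1322 +0.3058 +0.0496 -0.3719]
  T[2,:] = [+0.0000 +0.1458 -0.1167 +0.3277 +0.4837]
  T[3,:] = [+0.0000 +0.0795 +0.0864 +0.2386 -0.0614]
  T[4,:] = [+0.0000 -0.2076 +0.0317 -0.3369 -0.2412]
moduli |λ_i(T)| = 0.6375, 0.3590, 0.0691, 0.0691, 0.0000.
spectral radius ρ = 0.6375; 0.6375 < 1, so it converges for any x₀.

yes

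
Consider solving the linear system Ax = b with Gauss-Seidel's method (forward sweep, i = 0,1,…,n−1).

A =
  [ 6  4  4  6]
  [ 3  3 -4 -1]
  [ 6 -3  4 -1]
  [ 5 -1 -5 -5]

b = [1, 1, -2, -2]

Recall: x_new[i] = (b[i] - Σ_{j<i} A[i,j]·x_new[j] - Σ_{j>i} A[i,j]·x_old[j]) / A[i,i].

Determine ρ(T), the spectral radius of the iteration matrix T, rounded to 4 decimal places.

1.6470

Split A = D + L + U, D = diag(6, 3, 4, -5).
GS T = -(D+L)⁻¹U: row 0 first, T[0,1] = -(4)/(6) = -0.6667; later rows by forward substitution.
  T[0,:] = [+0.0000  -0.6667  -0.6667  -1.0000]
  T[1,:] = [+0.0000  +0.6667  +2.0000  +1.3333]
  T[2,:] = [+0.0000  +1.5000  +2.5000  +2.7500]
  T[3,:] = [+0.0000  -2.3000  -3.5667  -4.0167]
|λ(T)| sorted: 1.6470, 0.5531, 0.2440, 0.0000.
ρ(T) = max|λ| = 1.6470; 1.6470 > 1: divergent.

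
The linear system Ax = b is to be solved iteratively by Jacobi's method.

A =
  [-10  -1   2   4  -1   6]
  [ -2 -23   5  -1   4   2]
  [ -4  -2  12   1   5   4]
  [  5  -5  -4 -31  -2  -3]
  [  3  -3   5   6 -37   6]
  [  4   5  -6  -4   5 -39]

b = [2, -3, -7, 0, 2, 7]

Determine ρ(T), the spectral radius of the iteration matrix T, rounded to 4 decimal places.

0.6520

Split A = D + L + U, D = diag(-10, -23, 12, -31, -37, -39).
T_J = -D⁻¹(L+U): T[0,1] = -(-1)/(-10) = -0.1000; T[0,0] = 0.
  T[0,:] = [+0.0000 -0.1000 +0.2000 +0.4000 -0.1000 +0.6000]
  T[1,:] = [-0.0870 +0.0000 +0.2174 -0.0435 +0.1739 +0.0870]
  T[2,:] = [+0.3333 +0.1667 +0.0000 -0.0833 -0.4167 -0.3333]
  T[3,:] = [+0.1613 -0.1613 -0.1290 +0.0000 -0.0645 -0.0968]
  T[4,:] = [+0.0811 -0.0811 +0.1351 +0.1622 +0.0000 +0.1622]
  T[5,:] = [+0.1026 +0.1282 -0.1538 -0.1026 +0.1282 +0.0000]
moduli |λ_i(T)| = 0.6520, 0.3440, 0.2462, 0.2462, 0.2149, 0.1059.
ρ(T) = max|λ| = 0.6520; 0.6520 < 1 ⇒ converges.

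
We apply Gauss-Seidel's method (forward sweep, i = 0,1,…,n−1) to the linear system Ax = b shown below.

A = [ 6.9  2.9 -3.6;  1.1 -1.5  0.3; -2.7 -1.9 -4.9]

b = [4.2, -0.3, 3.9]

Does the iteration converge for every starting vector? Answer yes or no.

Write A = D+L+U with D = diag(6.9, -1.5, -4.9).
GS T = -(D+L)⁻¹U: row 0 first, T[0,1] = -(2.9)/(6.9) = -0.4203; later rows by forward substitution.
  T[0,:] = [+0.0000  -0.4203  +0.5217]
  T[1,:] = [+0.0000  -0.3082  +0.5826]
  T[2,:] = [+0.0000  +0.3511  -0.5134]
|eigenvalues of T|: 0.8746, 0.0530, 0.0000.
ρ(T) = max|λ| = 0.8746; 0.8746 < 1, so it converges for any x₀.

yes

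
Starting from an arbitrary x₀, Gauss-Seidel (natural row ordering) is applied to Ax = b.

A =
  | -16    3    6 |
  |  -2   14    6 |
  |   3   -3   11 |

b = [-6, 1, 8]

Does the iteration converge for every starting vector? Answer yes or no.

Write A = D+L+U with D = diag(-16, 14, 11).
GS T = -(D+L)⁻¹U: row 0 first, T[0,2] = -(6)/(-16) = +0.3750; later rows by forward substitution.
  T[0,:] = [+0.0000, +0.1875, +0.3750]
  T[1,:] = [+0.0000, +0.0268, -0.3750]
  T[2,:] = [+0.0000, -0.0438, -0.2045]
|λ(T)| sorted: 0.2616, 0.0838, 0.0000.
ρ = 0.2616; 0.2616 < 1: convergent.

yes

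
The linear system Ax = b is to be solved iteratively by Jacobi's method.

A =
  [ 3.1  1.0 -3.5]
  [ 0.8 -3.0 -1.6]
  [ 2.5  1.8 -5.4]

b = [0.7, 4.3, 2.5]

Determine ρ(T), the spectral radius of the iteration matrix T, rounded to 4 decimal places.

Let D = diag(3.1, -3, -5.4); L, U the strict triangles.
Jacobi: T = -D⁻¹(L+U), T[1,2] = -(-1.6)/(-3) = -0.5333; T[1,1] = 0.
  T[0,:] = [+0.0000, -0.3226, +1.1290]
  T[1,:] = [+0.2667, +0.0000, -0.5333]
  T[2,:] = [+0.4630, +0.3333, +0.0000]
eigenvalue magnitudes: 0.7147, 0.5019, 0.5019.
spectral radius ρ = 0.7147; 0.7147 < 1, so it converges for any x₀.

0.7147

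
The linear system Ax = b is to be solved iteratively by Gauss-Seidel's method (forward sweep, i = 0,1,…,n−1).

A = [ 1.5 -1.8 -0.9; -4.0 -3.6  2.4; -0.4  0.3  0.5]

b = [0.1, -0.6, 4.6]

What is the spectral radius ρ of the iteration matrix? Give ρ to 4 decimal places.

1.3333

Diagonal D = diag(1.5, -3.6, 0.5); L, U strict lower/upper.
Gauss-Seidel: T = -(D+L)⁻¹U, row 0 first, T[0,1] = -(-1.8)/(1.5) = +1.2000; later rows by forward substitution.
  T[0,:] = [+0.0000 +1.2000 +0.6000]
  T[1,:] = [+0.0000 -1.3333 +0.0000]
  T[2,:] = [+0.0000 +1.7600 +0.4800]
moduli |λ_i(T)| = 1.3333, 0.4800, 0.0000.
ρ(T) = max|λ| = 1.3333; 1.3333 > 1, so it fails to converge.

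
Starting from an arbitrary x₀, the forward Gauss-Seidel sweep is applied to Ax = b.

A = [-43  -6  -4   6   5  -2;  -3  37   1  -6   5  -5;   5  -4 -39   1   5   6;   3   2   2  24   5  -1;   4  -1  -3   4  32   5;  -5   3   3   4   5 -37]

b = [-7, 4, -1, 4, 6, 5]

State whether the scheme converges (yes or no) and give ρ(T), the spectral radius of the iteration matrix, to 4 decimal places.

yes, ρ = 0.1627

Write A = D+L+U with D = diag(-43, 37, -39, 24, 32, -37).
T_GS = -(D+L)⁻¹U: row 0 first, T[0,3] = -(6)/(-43) = +0.1395; later rows by forward substitution.
  T[0,:] = [+0.0000 -0.1395 -0.0930 +0.1395 +0.1163 -0.0465]
  T[1,:] = [+0.0000 -0.0113 -0.0346 +0.1735 -0.1257 +0.1314]
  T[2,:] = [+0.0000 -0.0167 -0.0084 +0.0257 +0.1560 +0.1344]
  T[3,:] = [+0.0000 +0.0198 +0.0152 -0.0340 -0.2254 +0.0253]
  T[4,:] = [+0.0000 +0.0130 +0.0079 -0.0054 +0.0243 -0.1369]
  T[5,:] = [+0.0000 +0.0205 +0.0118 -0.0071 -0.0343 +0.0121]
|λ(T)| sorted: 0.1627, 0.1212, 0.0759, 0.0759, 0.0037, 0.0000.
ρ = 0.1627; 0.1627 < 1: convergent.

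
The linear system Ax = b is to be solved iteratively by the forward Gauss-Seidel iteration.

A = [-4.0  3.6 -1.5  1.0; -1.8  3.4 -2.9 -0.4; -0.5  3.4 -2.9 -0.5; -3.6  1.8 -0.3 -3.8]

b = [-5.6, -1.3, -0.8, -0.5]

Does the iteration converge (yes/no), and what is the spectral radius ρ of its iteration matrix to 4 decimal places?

no, ρ = 1.1981

Write A = D+L+U with D = diag(-4, 3.4, -2.9, -3.8).
T_GS = -(D+L)⁻¹U: row 0 first, T[0,2] = -(-1.5)/(-4) = -0.3750; later rows by forward substitution.
  T[0,:] = [+0.0000, +0.9000, -0.3750, +0.2500]
  T[1,:] = [+0.0000, +0.4765, +0.6544, +0.2500]
  T[2,:] = [+0.0000, +0.4034, +0.8319, +0.0776]
  T[3,:] = [+0.0000, -0.6588, +0.5996, -0.1245]
|λ(T)| sorted: 1.1981, 0.3235, 0.3235, 0.0000.
spectral radius ρ = 1.1981; 1.1981 > 1: divergent.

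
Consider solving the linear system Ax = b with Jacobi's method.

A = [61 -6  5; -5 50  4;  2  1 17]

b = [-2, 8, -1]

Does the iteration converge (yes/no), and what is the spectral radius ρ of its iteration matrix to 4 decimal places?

Diagonal D = diag(61, 50, 17); L, U strict lower/upper.
Jacobi: T = -D⁻¹(L+U), T[2,1] = -(1)/(17) = -0.0588; T[2,2] = 0.
  T[0,:] = [+0.0000, +0.0984, -0.0820]
  T[1,:] = [+0.1000, +0.0000, -0.0800]
  T[2,:] = [-0.1176, -0.0588, +0.0000]
|eigenvalues of T|: 0.1790, 0.1017, 0.0773.
ρ(T) = max|λ| = 0.1790; 0.1790 < 1 ⇒ converges.

yes, ρ = 0.1790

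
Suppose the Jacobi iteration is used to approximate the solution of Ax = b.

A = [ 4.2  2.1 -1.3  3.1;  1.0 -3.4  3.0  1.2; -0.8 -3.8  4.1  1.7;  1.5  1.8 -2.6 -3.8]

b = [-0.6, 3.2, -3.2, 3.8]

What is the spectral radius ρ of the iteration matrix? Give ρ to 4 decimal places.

Split A = D + L + U, D = diag(4.2, -3.4, 4.1, -3.8).
Jacobi T = -D⁻¹(L+U): T[2,1] = -(-3.8)/(4.1) = +0.9268; T[2,2] = 0.
  T[0,:] = [+0.0000 -0.5000 +0.3095 -0.7381]
  T[1,:] = [+0.2941 +0.0000 +0.8824 +0.3529]
  T[2,:] = [+0.1951 +0.9268 +0.0000 -0.4146]
  T[3,:] = [+0.3947 +0.4737 -0.6842 +0.0000]
|λ(T)| sorted: 1.2635, 0.9303, 0.6291, 0.6291.
ρ = 1.2635; 1.2635 > 1: divergent.

1.2635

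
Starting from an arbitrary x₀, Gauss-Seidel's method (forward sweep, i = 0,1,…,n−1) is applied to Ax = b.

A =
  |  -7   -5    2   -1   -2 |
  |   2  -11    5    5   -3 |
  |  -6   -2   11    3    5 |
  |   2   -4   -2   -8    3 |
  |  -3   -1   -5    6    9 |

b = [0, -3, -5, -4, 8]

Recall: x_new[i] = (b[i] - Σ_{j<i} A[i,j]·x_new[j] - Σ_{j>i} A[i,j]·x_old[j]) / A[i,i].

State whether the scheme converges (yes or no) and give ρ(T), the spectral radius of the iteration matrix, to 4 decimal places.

yes, ρ = 0.8483

Let D = diag(-7, -11, 11, -8, 9); L, U the strict triangles.
GS T = -(D+L)⁻¹U: row 0 first, T[0,3] = -(-1)/(-7) = -0.1429; later rows by forward substitution.
  T[0,:] = [+0.0000 -0.7143 +0.2857 -0.1429 -0.2857]
  T[1,:] = [+0.0000 -0.1299 +0.5065 +0.4286 -0.3247]
  T[2,:] = [+0.0000 -0.4132 +0.2479 -0.2727 -0.6694]
  T[3,:] = [+0.0000 -0.0103 -0.2438 -0.1818 +0.6333]
  T[4,:] = [+0.0000 -0.4752 +0.4518 -0.0303 -0.9254]
|λ(T)| sorted: 0.8483, 0.4613, 0.4613, 0.0613, 0.0000.
ρ = 0.8483; 0.8483 < 1, so it converges for any x₀.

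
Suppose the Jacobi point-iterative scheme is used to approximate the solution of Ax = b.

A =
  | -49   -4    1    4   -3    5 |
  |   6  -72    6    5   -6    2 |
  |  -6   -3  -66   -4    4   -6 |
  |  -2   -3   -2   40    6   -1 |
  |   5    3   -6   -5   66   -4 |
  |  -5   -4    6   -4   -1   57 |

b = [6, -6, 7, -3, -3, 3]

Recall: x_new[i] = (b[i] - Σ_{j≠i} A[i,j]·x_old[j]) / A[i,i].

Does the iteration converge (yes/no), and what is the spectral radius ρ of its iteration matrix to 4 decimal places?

Split A = D + L + U, D = diag(-49, -72, -66, 40, 66, 57).
Jacobi T = -D⁻¹(L+U): T[0,4] = -(-3)/(-49) = -0.0612; T[0,0] = 0.
  T[0,:] = [+0.0000 -0.0816 +0.0204 +0.0816 -0.0612 +0.1020]
  T[1,:] = [+0.0833 +0.0000 +0.0833 +0.0694 -0.0833 +0.0278]
  T[2,:] = [-0.0909 -0.0455 +0.0000 -0.0606 +0.0606 -0.0909]
  T[3,:] = [+0.0500 +0.0750 +0.0500 +0.0000 -0.1500 +0.0250]
  T[4,:] = [-0.0758 -0.0455 +0.0909 +0.0758 +0.0000 +0.0606]
  T[5,:] = [+0.0877 +0.0702 -0.1053 +0.0702 +0.0175 +0.0000]
moduli |λ_i(T)| = 0.1911, 0.1310, 0.1012, 0.1012, 0.0902, 0.0902.
spectral radius ρ = 0.1911; 0.1911 < 1: convergent.

yes, ρ = 0.1911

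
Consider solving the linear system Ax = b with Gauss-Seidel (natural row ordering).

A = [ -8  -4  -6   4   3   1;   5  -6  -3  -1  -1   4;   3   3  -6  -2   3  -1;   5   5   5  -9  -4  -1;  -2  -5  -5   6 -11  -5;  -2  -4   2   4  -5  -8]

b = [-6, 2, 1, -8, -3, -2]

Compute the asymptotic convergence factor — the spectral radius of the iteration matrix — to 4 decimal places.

Let D = diag(-8, -6, -6, -9, -11, -8); L, U the strict triangles.
T_GS = -(D+L)⁻¹U: row 0 first, T[0,2] = -(-6)/(-8) = -0.7500; later rows by forward substitution.
  T[0,:] = [+0.0000  -0.5000  -0.7500  +0.5000  +0.3750  +0.1250]
  T[1,:] = [+0.0000  -0.4167  -1.1250  +0.2500  +0.1458  +0.7708]
  T[2,:] = [+0.0000  -0.4583  -0.9375  +0.0417  +0.7604  +0.2812]
  T[3,:] = [+0.0000  -0.7639  -1.5625  +0.4398  +0.2674  +0.5428]
  T[4,:] = [+0.0000  +0.0720  +0.2216  +0.0164  -0.3343  -0.6594]
  T[5,:] = [+0.0000  -0.2082  -0.4041  -0.0299  +0.3660  +0.3372]
|eigenvalues of T|: 1.1225, 0.2940, 0.2940, 0.2737, 0.1585, 0.0000.
ρ(T) = max|λ| = 1.1225; 1.1225 > 1 ⇒ diverges.

1.1225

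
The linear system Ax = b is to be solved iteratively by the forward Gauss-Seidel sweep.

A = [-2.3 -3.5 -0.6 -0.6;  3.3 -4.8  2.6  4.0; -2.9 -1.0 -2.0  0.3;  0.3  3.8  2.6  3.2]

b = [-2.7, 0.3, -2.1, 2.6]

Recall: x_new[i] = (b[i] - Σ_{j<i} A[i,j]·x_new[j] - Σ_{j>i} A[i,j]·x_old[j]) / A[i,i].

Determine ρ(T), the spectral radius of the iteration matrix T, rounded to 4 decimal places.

A = D + L + U where D = diag(-2.3, -4.8, -2, 3.2).
Gauss-Seidel: T = -(D+L)⁻¹U, row 0 first, T[0,3] = -(-0.6)/(-2.3) = -0.2609; later rows by forward substitution.
  T[0,:] = [+0.0000  -1.5217  -0.2609  -0.2609]
  T[1,:] = [+0.0000  -1.0462  +0.3623  +0.6540]
  T[2,:] = [+0.0000  +2.7296  +0.1971  +0.2013]
  T[3,:] = [+0.0000  -0.8328  -0.5659  -0.9157]
|eigenvalues of T|: 1.6108, 0.1916, 0.0376, 0.0000.
ρ = 1.6108; 1.6108 > 1: divergent.

1.6108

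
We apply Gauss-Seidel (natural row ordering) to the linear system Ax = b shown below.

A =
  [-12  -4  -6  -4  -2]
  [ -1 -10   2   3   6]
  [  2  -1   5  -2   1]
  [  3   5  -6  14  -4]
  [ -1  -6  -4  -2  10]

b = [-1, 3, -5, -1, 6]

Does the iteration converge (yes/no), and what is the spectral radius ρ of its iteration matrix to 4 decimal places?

yes, ρ = 0.8562

Write A = D+L+U with D = diag(-12, -10, 5, 14, 10).
GS T = -(D+L)⁻¹U: row 0 first, T[0,4] = -(-2)/(-12) = -0.1667; later rows by forward substitution.
  T[0,:] = [+0.0000, -0.3333, -0.5000, -0.3333, -0.1667]
  T[1,:] = [+0.0000, +0.0333, +0.2500, +0.3333, +0.6167]
  T[2,:] = [+0.0000, +0.1400, +0.2500, +0.6000, -0.0100]
  T[3,:] = [+0.0000, +0.1195, +0.1250, +0.2095, +0.0969]
  T[4,:] = [+0.0000, +0.0666, +0.2250, +0.4486, +0.3687]
|eigenvalues of T|: 0.8562, 0.1251, 0.1251, 0.0568, 0.0000.
ρ = 0.8562; 0.8562 < 1, so it converges for any x₀.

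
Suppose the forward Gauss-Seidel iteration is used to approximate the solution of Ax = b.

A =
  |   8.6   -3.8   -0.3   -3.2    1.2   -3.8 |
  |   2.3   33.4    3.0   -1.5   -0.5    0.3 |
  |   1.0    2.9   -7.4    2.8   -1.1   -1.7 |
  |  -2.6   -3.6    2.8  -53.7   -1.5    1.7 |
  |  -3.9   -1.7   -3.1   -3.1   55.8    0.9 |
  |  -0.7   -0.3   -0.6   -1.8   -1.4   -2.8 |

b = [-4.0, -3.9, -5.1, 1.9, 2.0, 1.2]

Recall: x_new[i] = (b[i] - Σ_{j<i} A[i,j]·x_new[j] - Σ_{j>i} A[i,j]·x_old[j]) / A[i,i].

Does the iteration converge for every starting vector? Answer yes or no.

A = D + L + U where D = diag(8.6, 33.4, -7.4, -53.7, 55.8, -2.8).
T_GS = -(D+L)⁻¹U: row 0 first, T[0,1] = -(-3.8)/(8.6) = +0.4419; later rows by forward substitution.
  T[0,:] = [+0.0000, +0.4419, +0.0349, +0.3721, -0.1395, +0.4419]
  T[1,:] = [+0.0000, -0.0304, -0.0922, +0.0193, +0.0246, -0.0394]
  T[2,:] = [+0.0000, +0.0478, -0.0314, +0.4362, -0.1579, -0.1855]
  T[3,:] = [+0.0000, -0.0169, +0.0029, +0.0034, -0.0311, +0.0032]
  T[4,:] = [+0.0000, +0.0317, -0.0020, +0.0510, -0.0195, +0.0034]
  T[5,:] = [+0.0000, -0.1224, +0.0070, -0.2163, +0.0958, -0.0703]
|roots of det(T-λI)|: 0.1791, 0.1268, 0.1268, 0.0686, 0.0086, 0.0000.
spectral radius ρ = 0.1791; 0.1791 < 1, so it converges for any x₀.

yes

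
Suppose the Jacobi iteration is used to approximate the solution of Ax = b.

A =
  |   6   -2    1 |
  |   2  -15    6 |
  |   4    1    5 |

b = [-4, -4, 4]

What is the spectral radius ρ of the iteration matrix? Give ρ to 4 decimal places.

Let D = diag(6, -15, 5); L, U the strict triangles.
Jacobi: T = -D⁻¹(L+U), T[1,2] = -(6)/(-15) = +0.4000; T[1,1] = 0.
  T[0,:] = [+0.0000  +0.3333  -0.1667]
  T[1,:] = [+0.1333  +0.0000  +0.4000]
  T[2,:] = [-0.8000  -0.2000  +0.0000]
|eigenvalues of T|: 0.5368, 0.4364, 0.4364.
ρ = 0.5368; 0.5368 < 1: convergent.

0.5368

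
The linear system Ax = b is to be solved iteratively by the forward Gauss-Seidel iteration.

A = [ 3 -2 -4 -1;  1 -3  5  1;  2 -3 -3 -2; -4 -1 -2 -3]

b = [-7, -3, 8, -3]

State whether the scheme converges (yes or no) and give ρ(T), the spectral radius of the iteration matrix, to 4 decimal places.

Split A = D + L + U, D = diag(3, -3, -3, -3).
Gauss-Seidel: T = -(D+L)⁻¹U, row 0 first, T[0,3] = -(-1)/(3) = +0.3333; later rows by forward substitution.
  T[0,:] = [+0.0000 +0.6667 +1.3333 +0.3333]
  T[1,:] = [+0.0000 +0.2222 +2.1111 +0.4444]
  T[2,:] = [+0.0000 +0.2222 -1.2222 -0.8889]
  T[3,:] = [+0.0000 -1.1111 -1.6667 -0.0000]
|eigenvalues of T|: 1.6791, 1.1783, 0.4992, 0.0000.
ρ = 1.6791; 1.6791 > 1: divergent.

no, ρ = 1.6791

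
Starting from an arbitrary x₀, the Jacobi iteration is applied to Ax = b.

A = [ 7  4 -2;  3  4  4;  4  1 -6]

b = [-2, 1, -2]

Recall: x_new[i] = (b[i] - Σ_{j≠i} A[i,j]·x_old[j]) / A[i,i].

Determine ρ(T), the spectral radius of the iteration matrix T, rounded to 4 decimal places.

A = D + L + U where D = diag(7, 4, -6).
Jacobi T = -D⁻¹(L+U): T[0,2] = -(-2)/(7) = +0.2857; T[0,0] = 0.
  T[0,:] = [+0.0000, -0.5714, +0.2857]
  T[1,:] = [-0.7500, +0.0000, -1.0000]
  T[2,:] = [+0.6667, +0.1667, +0.0000]
|roots of det(T-λI)|: 0.9116, 0.6154, 0.6154.
ρ(T) = max|λ| = 0.9116; 0.9116 < 1: convergent.

0.9116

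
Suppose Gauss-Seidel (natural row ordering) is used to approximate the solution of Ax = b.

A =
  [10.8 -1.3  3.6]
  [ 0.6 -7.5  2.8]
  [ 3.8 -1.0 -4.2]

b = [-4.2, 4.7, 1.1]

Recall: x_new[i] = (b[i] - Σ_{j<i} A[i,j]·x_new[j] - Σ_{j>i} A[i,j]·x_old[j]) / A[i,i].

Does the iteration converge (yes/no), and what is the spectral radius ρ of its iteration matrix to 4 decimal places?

yes, ρ = 0.4624

Let D = diag(10.8, -7.5, -4.2); L, U the strict triangles.
T_GS = -(D+L)⁻¹U: row 0 first, T[0,1] = -(-1.3)/(10.8) = +0.1204; later rows by forward substitution.
  T[0,:] = [+0.0000 +0.1204 -0.3333]
  T[1,:] = [+0.0000 +0.0096 +0.3467]
  T[2,:] = [+0.0000 +0.1066 -0.3841]
eigenvalue magnitudes: 0.4624, 0.0879, 0.0000.
ρ = 0.4624; 0.4624 < 1, so it converges for any x₀.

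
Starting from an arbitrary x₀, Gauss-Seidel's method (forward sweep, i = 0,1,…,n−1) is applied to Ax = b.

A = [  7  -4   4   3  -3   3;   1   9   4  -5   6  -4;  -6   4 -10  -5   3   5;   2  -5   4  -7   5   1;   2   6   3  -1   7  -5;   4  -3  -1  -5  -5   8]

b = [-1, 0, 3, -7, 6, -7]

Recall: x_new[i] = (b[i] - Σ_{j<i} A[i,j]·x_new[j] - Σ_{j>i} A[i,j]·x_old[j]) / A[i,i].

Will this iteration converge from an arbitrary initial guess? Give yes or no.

Let D = diag(7, 9, -10, -7, 7, 8); L, U the strict triangles.
Gauss-Seidel: T = -(D+L)⁻¹U, row 0 first, T[0,5] = -(3)/(7) = -0.4286; later rows by forward substitution.
  T[0,:] = [+0.0000  +0.5714  -0.5714  -0.4286  +0.4286  -0.4286]
  T[1,:] = [+0.0000  -0.0635  -0.3810  +0.6032  -0.7143  +0.4921]
  T[2,:] = [+0.0000  -0.3683  +0.1905  -0.0016  -0.2429  +0.9540]
  T[3,:] = [+0.0000  -0.0018  +0.2177  -0.5542  +1.2082  +0.2141]
  T[4,:] = [+0.0000  +0.0487  +0.4393  -0.4730  +0.7665  +0.0367]
  T[5,:] = [+0.0000  -0.3262  +0.5773  -0.2017  +0.7216  +0.6748]
|eigenvalues of T|: 1.2330, 0.5965, 0.5965, 0.2949, 0.2505, 0.0000.
spectral radius ρ = 1.2330; 1.2330 > 1, so it fails to converge.

no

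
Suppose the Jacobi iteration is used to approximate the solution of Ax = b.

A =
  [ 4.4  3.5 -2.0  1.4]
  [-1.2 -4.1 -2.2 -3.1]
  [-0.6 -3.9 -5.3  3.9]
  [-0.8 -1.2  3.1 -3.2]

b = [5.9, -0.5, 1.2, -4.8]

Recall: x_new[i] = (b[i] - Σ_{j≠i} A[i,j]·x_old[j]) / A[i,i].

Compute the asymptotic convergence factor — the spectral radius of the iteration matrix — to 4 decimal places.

1.3406

Write A = D+L+U with D = diag(4.4, -4.1, -5.3, -3.2).
Jacobi: T = -D⁻¹(L+U), T[2,3] = -(3.9)/(-5.3) = +0.7358; T[2,2] = 0.
  T[0,:] = [+0.0000, -0.7955, +0.4545, -0.3182]
  T[1,:] = [-0.2927, +0.0000, -0.5366, -0.7561]
  T[2,:] = [-0.1132, -0.7358, +0.0000, +0.7358]
  T[3,:] = [-0.2500, -0.3750, +0.9688, +0.0000]
|roots of det(T-λI)|: 1.3406, 0.8971, 0.8971, 0.3827.
ρ = 1.3406; 1.3406 > 1, so it fails to converge.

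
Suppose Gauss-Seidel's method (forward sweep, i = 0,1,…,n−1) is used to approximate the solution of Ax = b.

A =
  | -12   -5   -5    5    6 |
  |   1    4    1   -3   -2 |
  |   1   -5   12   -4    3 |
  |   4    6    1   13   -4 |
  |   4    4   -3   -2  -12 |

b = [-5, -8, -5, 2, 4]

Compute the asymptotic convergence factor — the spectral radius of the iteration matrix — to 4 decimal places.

0.6920

Split A = D + L + U, D = diag(-12, 4, 12, 13, -12).
Gauss-Seidel: T = -(D+L)⁻¹U, row 0 first, T[0,2] = -(-5)/(-12) = -0.4167; later rows by forward substitution.
  T[0,:] = [+0.0000 -0.4167 -0.4167 +0.4167 +0.5000]
  T[1,:] = [+0.0000 +0.1042 -0.1458 +0.6458 +0.3750]
  T[2,:] = [+0.0000 +0.0781 -0.0260 +0.5677 -0.1354]
  T[3,:] = [+0.0000 +0.0741 +0.1975 -0.4700 -0.0088]
  T[4,:] = [+0.0000 -0.1361 -0.2139 +0.2906 +0.3270]
eigenvalue magnitudes: 0.6920, 0.3418, 0.3418, 0.0440, 0.0000.
spectral radius ρ = 0.6920; 0.6920 < 1 ⇒ converges.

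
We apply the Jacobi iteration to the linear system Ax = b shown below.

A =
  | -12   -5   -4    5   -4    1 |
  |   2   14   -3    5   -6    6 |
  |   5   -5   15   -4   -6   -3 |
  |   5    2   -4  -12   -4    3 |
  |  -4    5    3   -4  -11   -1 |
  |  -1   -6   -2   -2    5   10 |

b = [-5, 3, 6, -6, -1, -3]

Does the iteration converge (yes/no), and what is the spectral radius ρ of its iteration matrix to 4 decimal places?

no, ρ = 1.2015

Split A = D + L + U, D = diag(-12, 14, 15, -12, -11, 10).
Jacobi T = -D⁻¹(L+U): T[4,1] = -(5)/(-11) = +0.4545; T[4,4] = 0.
  T[0,:] = [+0.0000 -0.4167 -0.3333 +0.4167 -0.3333 +0.0833]
  T[1,:] = [-0.1429 +0.0000 +0.2143 -0.3571 +0.4286 -0.4286]
  T[2,:] = [-0.3333 +0.3333 +0.0000 +0.2667 +0.4000 +0.2000]
  T[3,:] = [+0.4167 +0.1667 -0.3333 +0.0000 -0.3333 +0.2500]
  T[4,:] = [-0.3636 +0.4545 +0.2727 -0.3636 +0.0000 -0.0909]
  T[5,:] = [+0.1000 +0.6000 +0.2000 +0.2000 -0.5000 +0.0000]
|eigenvalues of T|: 1.2015, 0.5348, 0.5348, 0.4028, 0.3845, 0.3845.
ρ = 1.2015; 1.2015 > 1 ⇒ diverges.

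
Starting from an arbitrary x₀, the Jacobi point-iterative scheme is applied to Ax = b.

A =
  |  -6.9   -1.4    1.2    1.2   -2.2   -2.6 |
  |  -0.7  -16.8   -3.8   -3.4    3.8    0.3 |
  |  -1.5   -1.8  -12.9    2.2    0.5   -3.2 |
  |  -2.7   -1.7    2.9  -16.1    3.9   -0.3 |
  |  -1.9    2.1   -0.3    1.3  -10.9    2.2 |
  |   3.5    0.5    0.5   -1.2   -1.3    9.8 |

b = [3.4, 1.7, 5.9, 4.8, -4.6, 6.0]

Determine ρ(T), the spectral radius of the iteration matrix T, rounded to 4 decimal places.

Split A = D + L + U, D = diag(-6.9, -16.8, -12.9, -16.1, -10.9, 9.8).
Jacobi T = -D⁻¹(L+U): T[1,0] = -(-0.7)/(-16.8) = -0.0417; T[1,1] = 0.
  T[0,:] = [+0.0000  -0.2029  +0.1739  +0.1739  -0.3188  -0.3768]
  T[1,:] = [-0.0417  +0.0000  -0.2262  -0.2024  +0.2262  +0.0179]
  T[2,:] = [-0.1163  -0.1395  +0.0000  +0.1705  +0.0388  -0.2481]
  T[3,:] = [-0.1677  -0.1056  +0.1801  +0.0000  +0.2422  -0.0186]
  T[4,:] = [-0.1743  +0.1927  -0.0275  +0.1193  +0.0000  +0.2018]
  T[5,:] = [-0.3571  -0.0510  -0.0510  +0.1224  +0.1327  +0.0000]
eigenvalue magnitudes: 0.5706, 0.3835, 0.3835, 0.2454, 0.1278, 0.0660.
ρ(T) = max|λ| = 0.5706; 0.5706 < 1: convergent.

0.5706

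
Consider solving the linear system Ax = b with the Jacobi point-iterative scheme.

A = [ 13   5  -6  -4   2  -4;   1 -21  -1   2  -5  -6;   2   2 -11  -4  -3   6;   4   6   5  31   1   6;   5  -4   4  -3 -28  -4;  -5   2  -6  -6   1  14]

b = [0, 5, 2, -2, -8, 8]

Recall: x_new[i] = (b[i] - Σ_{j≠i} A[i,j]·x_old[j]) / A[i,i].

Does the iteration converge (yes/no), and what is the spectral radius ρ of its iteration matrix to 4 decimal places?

Write A = D+L+U with D = diag(13, -21, -11, 31, -28, 14).
Jacobi: T = -D⁻¹(L+U), T[4,2] = -(4)/(-28) = +0.1429; T[4,4] = 0.
  T[0,:] = [+0.0000  -0.3846  +0.4615  +0.3077  -0.1538  +0.3077]
  T[1,:] = [+0.0476  +0.0000  -0.0476  +0.0952  -0.2381  -0.2857]
  T[2,:] = [+0.1818  +0.1818  +0.0000  -0.3636  -0.2727  +0.5455]
  T[3,:] = [-0.1290  -0.1935  -0.1613  +0.0000  -0.0323  -0.1935]
  T[4,:] = [+0.1786  -0.1429  +0.1429  -0.1071  +0.0000  -0.1429]
  T[5,:] = [+0.3571  -0.1429  +0.4286  +0.4286  -0.0714  +0.0000]
eigenvalue magnitudes: 0.6696, 0.4605, 0.4605, 0.3320, 0.2577, 0.2577.
ρ(T) = max|λ| = 0.6696; 0.6696 < 1: convergent.

yes, ρ = 0.6696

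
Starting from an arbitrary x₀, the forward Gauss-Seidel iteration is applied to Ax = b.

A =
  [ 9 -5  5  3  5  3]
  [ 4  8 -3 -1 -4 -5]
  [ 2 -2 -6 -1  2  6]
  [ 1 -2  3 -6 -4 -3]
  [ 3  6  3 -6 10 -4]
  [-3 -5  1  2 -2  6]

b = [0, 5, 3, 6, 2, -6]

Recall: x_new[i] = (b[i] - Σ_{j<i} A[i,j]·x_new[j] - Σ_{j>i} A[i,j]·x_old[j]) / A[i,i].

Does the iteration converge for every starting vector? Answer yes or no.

Let D = diag(9, 8, -6, -6, 10, 6); L, U the strict triangles.
T_GS = -(D+L)⁻¹U: row 0 first, T[0,2] = -(5)/(9) = -0.5556; later rows by forward substitution.
  T[0,:] = [+0.0000  +0.5556  -0.5556  -0.3333  -0.5556  -0.3333]
  T[1,:] = [+0.0000  -0.2778  +0.6528  +0.2917  +0.7778  +0.7917]
  T[2,:] = [+0.0000  +0.2778  -0.4028  -0.3750  -0.1111  +0.6250]
  T[3,:] = [+0.0000  +0.3241  -0.5116  -0.3403  -1.0741  -0.5069]
  T[4,:] = [+0.0000  +0.1111  -0.4111  -0.1667  -0.9111  -0.4667]
  T[5,:] = [+0.0000  -0.0710  +0.3668  +0.1968  +0.4432  +0.4023]
|λ(T)| sorted: 1.5187, 0.4912, 0.3019, 0.1434, 0.1434, 0.0000.
ρ(T) = max|λ| = 1.5187; 1.5187 > 1, so it fails to converge.

no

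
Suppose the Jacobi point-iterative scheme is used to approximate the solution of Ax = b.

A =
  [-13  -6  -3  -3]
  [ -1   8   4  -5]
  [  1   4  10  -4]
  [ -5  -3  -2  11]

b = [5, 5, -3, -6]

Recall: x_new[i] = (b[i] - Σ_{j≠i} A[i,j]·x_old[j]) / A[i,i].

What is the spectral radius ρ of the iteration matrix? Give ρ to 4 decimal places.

0.8690

Let D = diag(-13, 8, 10, 11); L, U the strict triangles.
T_J = -D⁻¹(L+U): T[1,3] = -(-5)/(8) = +0.6250; T[1,1] = 0.
  T[0,:] = [+0.0000  -0.4615  -0.2308  -0.2308]
  T[1,:] = [+0.1250  +0.0000  -0.5000  +0.6250]
  T[2,:] = [-0.1000  -0.4000  +0.0000  +0.4000]
  T[3,:] = [+0.4545  +0.2727  +0.1818  +0.0000]
moduli |λ_i(T)| = 0.8690, 0.5142, 0.5142, 0.3938.
ρ = 0.8690; 0.8690 < 1: convergent.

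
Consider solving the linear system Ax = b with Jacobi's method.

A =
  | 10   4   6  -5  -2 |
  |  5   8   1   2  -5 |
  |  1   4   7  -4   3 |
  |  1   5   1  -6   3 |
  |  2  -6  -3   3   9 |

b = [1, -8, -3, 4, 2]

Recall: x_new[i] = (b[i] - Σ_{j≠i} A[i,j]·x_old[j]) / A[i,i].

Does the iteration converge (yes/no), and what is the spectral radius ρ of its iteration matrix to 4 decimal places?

Diagonal D = diag(10, 8, 7, -6, 9); L, U strict lower/upper.
Jacobi T = -D⁻¹(L+U): T[1,0] = -(5)/(8) = -0.6250; T[1,1] = 0.
  T[0,:] = [+0.0000  -0.4000  -0.6000  +0.5000  +0.2000]
  T[1,:] = [-0.6250  +0.0000  -0.1250  -0.2500  +0.6250]
  T[2,:] = [-0.1429  -0.5714  +0.0000  +0.5714  -0.4286]
  T[3,:] = [+0.1667  +0.8333  +0.1667  +0.0000  +0.5000]
  T[4,:] = [-0.2222  +0.6667  +0.3333  -0.3333  +0.0000]
moduli |λ_i(T)| = 1.1277, 0.9071, 0.9071, 0.3782, 0.2695.
spectral radius ρ = 1.1277; 1.1277 > 1 ⇒ diverges.

no, ρ = 1.1277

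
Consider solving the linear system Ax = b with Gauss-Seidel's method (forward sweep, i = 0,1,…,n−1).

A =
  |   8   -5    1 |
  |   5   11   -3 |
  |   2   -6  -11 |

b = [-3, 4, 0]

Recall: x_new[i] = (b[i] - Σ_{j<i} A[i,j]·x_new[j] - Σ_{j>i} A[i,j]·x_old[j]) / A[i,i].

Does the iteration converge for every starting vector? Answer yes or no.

Split A = D + L + U, D = diag(8, 11, -11).
Gauss-Seidel: T = -(D+L)⁻¹U, row 0 first, T[0,2] = -(1)/(8) = -0.1250; later rows by forward substitution.
  T[0,:] = [+0.0000  +0.6250  -0.1250]
  T[1,:] = [+0.0000  -0.2841  +0.3295]
  T[2,:] = [+0.0000  +0.2686  -0.2025]
eigenvalue magnitudes: 0.5436, 0.0570, 0.0000.
ρ = 0.5436; 0.5436 < 1, so it converges for any x₀.

yes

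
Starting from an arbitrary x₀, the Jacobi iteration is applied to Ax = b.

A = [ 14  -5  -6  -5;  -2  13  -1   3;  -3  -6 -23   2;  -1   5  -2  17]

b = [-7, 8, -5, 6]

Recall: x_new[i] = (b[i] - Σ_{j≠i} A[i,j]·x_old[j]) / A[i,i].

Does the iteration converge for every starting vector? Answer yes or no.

yes

Write A = D+L+U with D = diag(14, 13, -23, 17).
Jacobi T = -D⁻¹(L+U): T[2,0] = -(-3)/(-23) = -0.1304; T[2,2] = 0.
  T[0,:] = [+0.0000  +0.3571  +0.4286  +0.3571]
  T[1,:] = [+0.1538  +0.0000  +0.0769  -0.2308]
  T[2,:] = [-0.1304  -0.2609  +0.0000  +0.0870]
  T[3,:] = [+0.0588  -0.2941  +0.1176  +0.0000]
moduli |λ_i(T)| = 0.4377, 0.2700, 0.2700, 0.1334.
ρ(T) = max|λ| = 0.4377; 0.4377 < 1 ⇒ converges.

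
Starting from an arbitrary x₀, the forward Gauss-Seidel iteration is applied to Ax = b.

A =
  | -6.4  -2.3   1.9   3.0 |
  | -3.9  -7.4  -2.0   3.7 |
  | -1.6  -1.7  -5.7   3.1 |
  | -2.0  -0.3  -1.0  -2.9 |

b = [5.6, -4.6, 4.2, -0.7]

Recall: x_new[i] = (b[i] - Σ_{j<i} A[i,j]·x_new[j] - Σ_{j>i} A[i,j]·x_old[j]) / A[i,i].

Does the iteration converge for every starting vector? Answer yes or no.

yes

Let D = diag(-6.4, -7.4, -5.7, -2.9); L, U the strict triangles.
T_GS = -(D+L)⁻¹U: row 0 first, T[0,1] = -(-2.3)/(-6.4) = -0.3594; later rows by forward substitution.
  T[0,:] = [+0.0000 -0.3594 +0.2969 +0.4688]
  T[1,:] = [+0.0000 +0.1894 -0.4267 +0.2530]
  T[2,:] = [+0.0000 +0.0444 +0.0439 +0.3368]
  T[3,:] = [+0.0000 +0.2129 -0.1757 -0.4656]
eigenvalue magnitudes: 0.5163, 0.2656, 0.2656, 0.0000.
ρ(T) = max|λ| = 0.5163; 0.5163 < 1, so it converges for any x₀.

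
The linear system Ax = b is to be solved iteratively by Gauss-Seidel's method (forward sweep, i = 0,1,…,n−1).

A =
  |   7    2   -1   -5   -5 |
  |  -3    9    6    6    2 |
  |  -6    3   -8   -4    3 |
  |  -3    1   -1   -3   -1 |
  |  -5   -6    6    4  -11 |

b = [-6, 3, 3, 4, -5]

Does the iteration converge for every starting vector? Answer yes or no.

Let D = diag(7, 9, -8, -3, -11); L, U the strict triangles.
Gauss-Seidel: T = -(D+L)⁻¹U, row 0 first, T[0,1] = -(2)/(7) = -0.2857; later rows by forward substitution.
  T[0,:] = [+0.0000, -0.2857, +0.1429, +0.7143, +0.7143]
  T[1,:] = [+0.0000, -0.0952, -0.6190, -0.4286, +0.0159]
  T[2,:] = [+0.0000, +0.1786, -0.3393, -1.1964, -0.1548]
  T[3,:] = [+0.0000, +0.1944, -0.2361, -0.4583, -0.9907]
  T[4,:] = [+0.0000, +0.3499, +0.0018, -0.9102, -0.7780]
|λ(T)| sorted: 1.4687, 0.7258, 0.4963, 0.0273, 0.0000.
spectral radius ρ = 1.4687; 1.4687 > 1 ⇒ diverges.

no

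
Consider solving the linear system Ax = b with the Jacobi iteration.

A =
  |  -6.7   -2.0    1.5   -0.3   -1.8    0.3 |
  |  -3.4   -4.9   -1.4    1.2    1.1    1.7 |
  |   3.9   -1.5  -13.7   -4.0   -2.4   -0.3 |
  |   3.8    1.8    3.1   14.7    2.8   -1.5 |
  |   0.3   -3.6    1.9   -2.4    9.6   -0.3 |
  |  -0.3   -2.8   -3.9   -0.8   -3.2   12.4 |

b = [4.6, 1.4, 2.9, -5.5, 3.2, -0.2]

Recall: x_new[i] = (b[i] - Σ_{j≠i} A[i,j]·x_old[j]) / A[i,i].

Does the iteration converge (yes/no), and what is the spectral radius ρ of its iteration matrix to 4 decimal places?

A = D + L + U where D = diag(-6.7, -4.9, -13.7, 14.7, 9.6, 12.4).
Jacobi: T = -D⁻¹(L+U), T[3,0] = -(3.8)/(14.7) = -0.2585; T[3,3] = 0.
  T[0,:] = [+0.0000, -0.2985, +0.2239, -0.0448, -0.2687, +0.0448]
  T[1,:] = [-0.6939, +0.0000, -0.2857, +0.2449, +0.2245, +0.3469]
  T[2,:] = [+0.2847, -0.1095, +0.0000, -0.2920, -0.1752, -0.0219]
  T[3,:] = [-0.2585, -0.1224, -0.2109, +0.0000, -0.1905, +0.1020]
  T[4,:] = [-0.0312, +0.3750, -0.1979, +0.2500, +0.0000, +0.0312]
  T[5,:] = [+0.0242, +0.2258, +0.3145, +0.0645, +0.2581, +0.0000]
|eigenvalues of T|: 0.8531, 0.4068, 0.4068, 0.1888, 0.1751, 0.1751.
spectral radius ρ = 0.8531; 0.8531 < 1: convergent.

yes, ρ = 0.8531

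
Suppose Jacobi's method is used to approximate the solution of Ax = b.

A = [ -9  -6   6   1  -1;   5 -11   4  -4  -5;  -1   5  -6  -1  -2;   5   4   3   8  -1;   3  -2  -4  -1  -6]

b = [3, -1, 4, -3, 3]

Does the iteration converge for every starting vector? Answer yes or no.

Split A = D + L + U, D = diag(-9, -11, -6, 8, -6).
Jacobi: T = -D⁻¹(L+U), T[1,2] = -(4)/(-11) = +0.3636; T[1,1] = 0.
  T[0,:] = [+0.0000  -0.6667  +0.6667  +0.1111  -0.1111]
  T[1,:] = [+0.4545  +0.0000  +0.3636  -0.3636  -0.4545]
  T[2,:] = [-0.1667  +0.8333  +0.0000  -0.1667  -0.3333]
  T[3,:] = [-0.6250  -0.5000  -0.3750  +0.0000  +0.1250]
  T[4,:] = [+0.5000  -0.3333  -0.6667  -0.1667  +0.0000]
|λ(T)| sorted: 1.1240, 0.6994, 0.6994, 0.3824, 0.2812.
spectral radius ρ = 1.1240; 1.1240 > 1, so it fails to converge.

no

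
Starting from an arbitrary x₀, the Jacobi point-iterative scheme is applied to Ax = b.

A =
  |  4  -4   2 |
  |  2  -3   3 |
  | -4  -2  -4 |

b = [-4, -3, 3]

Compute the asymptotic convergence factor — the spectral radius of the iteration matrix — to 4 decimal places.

Write A = D+L+U with D = diag(4, -3, -4).
Jacobi T = -D⁻¹(L+U): T[2,1] = -(-2)/(-4) = -0.5000; T[2,2] = 0.
  T[0,:] = [+0.0000, +1.0000, -0.5000]
  T[1,:] = [+0.6667, +0.0000, +1.0000]
  T[2,:] = [-1.0000, -0.5000, +0.0000]
|eigenvalues of T|: 1.1734, 0.8427, 0.8427.
ρ(T) = max|λ| = 1.1734; 1.1734 > 1: divergent.

1.1734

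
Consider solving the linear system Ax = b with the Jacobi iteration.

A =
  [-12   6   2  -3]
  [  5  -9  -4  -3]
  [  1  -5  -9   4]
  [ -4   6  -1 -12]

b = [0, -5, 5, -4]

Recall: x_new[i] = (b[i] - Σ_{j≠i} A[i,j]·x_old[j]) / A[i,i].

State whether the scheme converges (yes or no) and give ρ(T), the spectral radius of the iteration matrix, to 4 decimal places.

Write A = D+L+U with D = diag(-12, -9, -9, -12).
T_J = -D⁻¹(L+U): T[0,1] = -(6)/(-12) = +0.5000; T[0,0] = 0.
  T[0,:] = [+0.0000  +0.5000  +0.1667  -0.2500]
  T[1,:] = [+0.5556  +0.0000  -0.4444  -0.3333]
  T[2,:] = [+0.1111  -0.5556  +0.0000  +0.4444]
  T[3,:] = [-0.3333  +0.5000  -0.0833  +0.0000]
|roots of det(T-λI)|: 0.8587, 0.3864, 0.3864, 0.2909.
ρ(T) = max|λ| = 0.8587; 0.8587 < 1: convergent.

yes, ρ = 0.8587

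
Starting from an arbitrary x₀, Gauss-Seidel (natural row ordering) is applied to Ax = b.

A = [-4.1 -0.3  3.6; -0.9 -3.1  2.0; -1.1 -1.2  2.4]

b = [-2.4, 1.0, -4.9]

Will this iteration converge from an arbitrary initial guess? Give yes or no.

Diagonal D = diag(-4.1, -3.1, 2.4); L, U strict lower/upper.
Gauss-Seidel: T = -(D+L)⁻¹U, row 0 first, T[0,1] = -(-0.3)/(-4.1) = -0.0732; later rows by forward substitution.
  T[0,:] = [+0.0000  -0.0732  +0.8780]
  T[1,:] = [+0.0000  +0.0212  +0.3902]
  T[2,:] = [+0.0000  -0.0229  +0.5976]
|eigenvalues of T|: 0.5816, 0.0372, 0.0000.
spectral radius ρ = 0.5816; 0.5816 < 1: convergent.

yes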